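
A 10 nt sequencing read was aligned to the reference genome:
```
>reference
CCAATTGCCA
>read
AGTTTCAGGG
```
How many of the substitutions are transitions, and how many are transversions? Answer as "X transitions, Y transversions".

3 transitions, 6 transversions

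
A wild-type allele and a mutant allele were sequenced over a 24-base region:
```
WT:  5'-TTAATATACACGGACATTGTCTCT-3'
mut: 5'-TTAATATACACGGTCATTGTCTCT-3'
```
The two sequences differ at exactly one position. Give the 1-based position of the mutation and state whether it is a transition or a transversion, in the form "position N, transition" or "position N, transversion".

Position 14 changes A→T. A is a purine and T is a pyrimidine, so this is a transversion.

position 14, transversion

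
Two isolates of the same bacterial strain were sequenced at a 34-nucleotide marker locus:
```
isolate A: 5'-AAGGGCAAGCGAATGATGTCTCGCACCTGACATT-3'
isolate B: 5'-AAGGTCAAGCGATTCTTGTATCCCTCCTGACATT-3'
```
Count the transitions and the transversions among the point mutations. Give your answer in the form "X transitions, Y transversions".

Transitions (purine↔purine or pyrimidine↔pyrimidine): none.
Transversions (purine↔pyrimidine): 5 G→T, 13 A→T, 15 G→C, 16 A→T, 20 C→A, 23 G→C, 25 A→T.

0 transitions, 7 transversions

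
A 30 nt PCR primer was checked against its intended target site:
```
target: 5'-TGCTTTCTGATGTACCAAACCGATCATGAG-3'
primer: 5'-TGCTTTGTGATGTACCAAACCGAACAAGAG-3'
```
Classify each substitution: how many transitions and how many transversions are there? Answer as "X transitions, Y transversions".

0 transitions, 3 transversions

Transitions (purine↔purine or pyrimidine↔pyrimidine): none.
Transversions (purine↔pyrimidine): 7 C→G, 24 T→A, 27 T→A.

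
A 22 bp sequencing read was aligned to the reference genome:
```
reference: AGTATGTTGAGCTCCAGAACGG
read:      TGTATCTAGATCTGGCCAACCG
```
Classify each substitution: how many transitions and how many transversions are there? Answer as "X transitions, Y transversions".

Mismatches (1-based):
position 1: A→T (purine→pyrimidine, transversion)
position 6: G→C (purine→pyrimidine, transversion)
position 8: T→A (pyrimidine→purine, transversion)
position 11: G→T (purine→pyrimidine, transversion)
position 14: C→G (pyrimidine→purine, transversion)
position 15: C→G (pyrimidine→purine, transversion)
position 16: A→C (purine→pyrimidine, transversion)
position 17: G→C (purine→pyrimidine, transversion)
position 21: G→C (purine→pyrimidine, transversion)

0 transitions, 9 transversions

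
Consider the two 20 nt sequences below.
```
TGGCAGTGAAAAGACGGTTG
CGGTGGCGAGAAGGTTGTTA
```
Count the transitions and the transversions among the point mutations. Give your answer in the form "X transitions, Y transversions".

Mismatches (1-based):
position 1: T→C (pyrimidine→pyrimidine, transition)
position 4: C→T (pyrimidine→pyrimidine, transition)
position 5: A→G (purine→purine, transition)
position 7: T→C (pyrimidine→pyrimidine, transition)
position 10: A→G (purine→purine, transition)
position 14: A→G (purine→purine, transition)
position 15: C→T (pyrimidine→pyrimidine, transition)
position 16: G→T (purine→pyrimidine, transversion)
position 20: G→A (purine→purine, transition)

8 transitions, 1 transversion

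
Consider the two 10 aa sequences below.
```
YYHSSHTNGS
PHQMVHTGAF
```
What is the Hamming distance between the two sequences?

8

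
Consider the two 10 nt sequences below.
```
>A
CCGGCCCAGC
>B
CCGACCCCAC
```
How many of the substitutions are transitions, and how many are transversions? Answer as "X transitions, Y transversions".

Transitions (purine↔purine or pyrimidine↔pyrimidine): 4 G→A, 9 G→A.
Transversions (purine↔pyrimidine): 8 A→C.

2 transitions, 1 transversion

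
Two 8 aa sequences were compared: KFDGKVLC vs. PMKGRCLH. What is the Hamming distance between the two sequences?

6

The sequences differ at residues 1, 2, 3, 5, 6, 8 (1-based) — 6 in total.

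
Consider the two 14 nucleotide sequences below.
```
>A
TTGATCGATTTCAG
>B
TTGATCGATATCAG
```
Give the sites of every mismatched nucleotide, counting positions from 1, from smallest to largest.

10

Differences at site 10 (T→A).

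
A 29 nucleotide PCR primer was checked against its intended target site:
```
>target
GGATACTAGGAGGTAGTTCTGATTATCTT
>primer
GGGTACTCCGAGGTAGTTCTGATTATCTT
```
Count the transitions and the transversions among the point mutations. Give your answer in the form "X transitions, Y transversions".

Mismatches (1-based):
position 3: A→G (purine→purine, transition)
position 8: A→C (purine→pyrimidine, transversion)
position 9: G→C (purine→pyrimidine, transversion)

1 transition, 2 transversions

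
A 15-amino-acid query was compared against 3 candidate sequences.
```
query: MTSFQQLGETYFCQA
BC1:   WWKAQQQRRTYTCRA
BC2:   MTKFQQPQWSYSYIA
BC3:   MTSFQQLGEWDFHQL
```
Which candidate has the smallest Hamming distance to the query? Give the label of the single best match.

Hamming distances to query — BC1: 9; BC2: 8; BC3: 4.
Smallest is BC3 with 4 mismatches.

BC3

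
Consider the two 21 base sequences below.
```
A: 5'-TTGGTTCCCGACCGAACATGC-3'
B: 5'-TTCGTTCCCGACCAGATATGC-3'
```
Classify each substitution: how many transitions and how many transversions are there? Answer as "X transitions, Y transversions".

3 transitions, 1 transversion

Transitions (purine↔purine or pyrimidine↔pyrimidine): 14 G→A, 15 A→G, 17 C→T.
Transversions (purine↔pyrimidine): 3 G→C.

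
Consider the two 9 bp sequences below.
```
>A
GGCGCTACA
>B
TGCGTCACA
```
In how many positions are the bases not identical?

The sequences differ at positions 1, 5, 6 (1-based) — 3 in total.

3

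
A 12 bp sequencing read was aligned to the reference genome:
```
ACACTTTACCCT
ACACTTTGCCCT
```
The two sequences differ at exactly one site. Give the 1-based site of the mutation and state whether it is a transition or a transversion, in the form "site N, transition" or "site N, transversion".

site 8, transition

Site 8 changes A→G. A is a purine and G is a purine, so this is a transition.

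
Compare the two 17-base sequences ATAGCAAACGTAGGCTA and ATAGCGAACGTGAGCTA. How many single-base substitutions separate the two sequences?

3

Mismatches (1-based): base 6: A→G; base 12: A→G; base 13: G→A.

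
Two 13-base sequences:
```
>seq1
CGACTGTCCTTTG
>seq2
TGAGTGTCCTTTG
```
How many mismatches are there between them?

Mismatches (1-based): site 1: C→T; site 4: C→G.

2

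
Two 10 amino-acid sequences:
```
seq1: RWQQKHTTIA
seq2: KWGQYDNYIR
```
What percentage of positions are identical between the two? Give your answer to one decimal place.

30.0%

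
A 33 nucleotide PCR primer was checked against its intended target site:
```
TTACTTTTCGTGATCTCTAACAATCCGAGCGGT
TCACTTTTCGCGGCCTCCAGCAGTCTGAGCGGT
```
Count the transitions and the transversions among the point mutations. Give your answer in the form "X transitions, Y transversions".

8 transitions, 0 transversions

Mismatches (1-based):
position 2: T→C (pyrimidine→pyrimidine, transition)
position 11: T→C (pyrimidine→pyrimidine, transition)
position 13: A→G (purine→purine, transition)
position 14: T→C (pyrimidine→pyrimidine, transition)
position 18: T→C (pyrimidine→pyrimidine, transition)
position 20: A→G (purine→purine, transition)
position 23: A→G (purine→purine, transition)
position 26: C→T (pyrimidine→pyrimidine, transition)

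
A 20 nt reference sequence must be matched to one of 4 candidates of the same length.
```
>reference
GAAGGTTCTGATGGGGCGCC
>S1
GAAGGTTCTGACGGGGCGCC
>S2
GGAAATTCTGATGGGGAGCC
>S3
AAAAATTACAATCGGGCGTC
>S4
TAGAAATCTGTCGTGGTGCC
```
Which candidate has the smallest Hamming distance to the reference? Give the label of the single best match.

S1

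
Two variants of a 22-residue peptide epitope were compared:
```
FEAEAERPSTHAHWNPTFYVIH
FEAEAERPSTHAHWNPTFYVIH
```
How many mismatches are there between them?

The two sequences are identical at every position.

0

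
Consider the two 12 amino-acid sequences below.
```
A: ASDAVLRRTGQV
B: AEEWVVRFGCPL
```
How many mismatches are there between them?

9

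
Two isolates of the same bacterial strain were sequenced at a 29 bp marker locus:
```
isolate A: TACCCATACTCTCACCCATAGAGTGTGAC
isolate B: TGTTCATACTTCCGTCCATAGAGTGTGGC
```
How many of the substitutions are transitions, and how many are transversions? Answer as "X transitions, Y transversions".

Mismatches (1-based):
base 2: A→G (purine→purine, transition)
base 3: C→T (pyrimidine→pyrimidine, transition)
base 4: C→T (pyrimidine→pyrimidine, transition)
base 11: C→T (pyrimidine→pyrimidine, transition)
base 12: T→C (pyrimidine→pyrimidine, transition)
base 14: A→G (purine→purine, transition)
base 15: C→T (pyrimidine→pyrimidine, transition)
base 28: A→G (purine→purine, transition)

8 transitions, 0 transversions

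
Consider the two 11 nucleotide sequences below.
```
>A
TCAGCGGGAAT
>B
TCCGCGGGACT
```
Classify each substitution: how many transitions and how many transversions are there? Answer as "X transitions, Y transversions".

Mismatches (1-based):
site 3: A→C (purine→pyrimidine, transversion)
site 10: A→C (purine→pyrimidine, transversion)

0 transitions, 2 transversions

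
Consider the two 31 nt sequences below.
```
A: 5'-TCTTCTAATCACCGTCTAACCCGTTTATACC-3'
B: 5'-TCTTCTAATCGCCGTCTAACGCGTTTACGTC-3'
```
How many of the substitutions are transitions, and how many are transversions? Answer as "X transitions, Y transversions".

Transitions (purine↔purine or pyrimidine↔pyrimidine): 11 A→G, 28 T→C, 29 A→G, 30 C→T.
Transversions (purine↔pyrimidine): 21 C→G.

4 transitions, 1 transversion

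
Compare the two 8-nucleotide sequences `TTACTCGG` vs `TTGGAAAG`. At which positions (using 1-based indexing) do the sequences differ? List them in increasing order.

3, 4, 5, 6, 7

Differences at position 3 (A→G), position 4 (C→G), position 5 (T→A), position 6 (C→A), position 7 (G→A).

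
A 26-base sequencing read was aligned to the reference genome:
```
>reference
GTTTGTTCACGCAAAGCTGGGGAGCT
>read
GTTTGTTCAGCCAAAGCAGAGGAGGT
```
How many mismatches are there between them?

5

Mismatches (1-based): site 10: C→G; site 11: G→C; site 18: T→A; site 20: G→A; site 25: C→G.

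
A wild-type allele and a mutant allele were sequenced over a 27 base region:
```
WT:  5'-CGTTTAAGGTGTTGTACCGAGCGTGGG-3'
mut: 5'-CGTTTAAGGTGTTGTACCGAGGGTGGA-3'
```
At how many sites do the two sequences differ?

Mismatches (1-based): site 22: C→G; site 27: G→A.

2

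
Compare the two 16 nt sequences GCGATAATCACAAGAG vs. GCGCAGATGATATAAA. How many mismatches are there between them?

The sequences differ at sites 4, 5, 6, 9, 11, 13, 14, 16 (1-based) — 8 in total.

8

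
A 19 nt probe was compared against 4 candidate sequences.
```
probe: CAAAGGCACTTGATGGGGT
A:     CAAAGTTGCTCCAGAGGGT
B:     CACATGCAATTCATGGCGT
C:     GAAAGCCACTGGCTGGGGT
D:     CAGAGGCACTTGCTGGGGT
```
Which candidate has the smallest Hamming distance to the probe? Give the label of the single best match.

D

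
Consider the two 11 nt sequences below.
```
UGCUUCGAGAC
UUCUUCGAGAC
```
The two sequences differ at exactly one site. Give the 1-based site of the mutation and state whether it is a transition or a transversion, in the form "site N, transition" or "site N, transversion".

site 2, transversion

Site 2 changes G→U. G is a purine and U is a pyrimidine, so this is a transversion.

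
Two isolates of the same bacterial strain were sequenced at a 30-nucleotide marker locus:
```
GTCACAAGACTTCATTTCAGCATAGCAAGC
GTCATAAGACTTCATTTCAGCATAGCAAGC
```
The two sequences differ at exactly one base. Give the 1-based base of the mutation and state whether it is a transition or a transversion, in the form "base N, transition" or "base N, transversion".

base 5, transition

The sequences differ only at base 5: C→T (pyrimidine→pyrimidine), a transition.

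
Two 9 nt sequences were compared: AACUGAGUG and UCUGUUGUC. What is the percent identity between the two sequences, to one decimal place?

22.2%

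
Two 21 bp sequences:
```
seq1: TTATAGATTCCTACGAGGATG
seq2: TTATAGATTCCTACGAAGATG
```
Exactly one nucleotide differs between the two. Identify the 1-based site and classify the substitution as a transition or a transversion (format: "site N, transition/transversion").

site 17, transition

Site 17 changes G→A. G is a purine and A is a purine, so this is a transition.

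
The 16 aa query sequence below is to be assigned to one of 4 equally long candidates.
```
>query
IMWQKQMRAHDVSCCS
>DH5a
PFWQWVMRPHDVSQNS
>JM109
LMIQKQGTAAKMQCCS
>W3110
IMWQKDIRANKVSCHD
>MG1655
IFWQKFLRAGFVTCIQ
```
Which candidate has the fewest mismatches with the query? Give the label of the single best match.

Hamming distances to query — DH5a: 7; JM109: 8; W3110: 6; MG1655: 8.
Smallest is W3110 with 6 mismatches.

W3110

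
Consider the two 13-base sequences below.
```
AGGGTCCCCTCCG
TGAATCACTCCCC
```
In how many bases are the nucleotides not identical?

Mismatches (1-based): base 1: A→T; base 3: G→A; base 4: G→A; base 7: C→A; base 9: C→T; base 10: T→C; base 13: G→C.

7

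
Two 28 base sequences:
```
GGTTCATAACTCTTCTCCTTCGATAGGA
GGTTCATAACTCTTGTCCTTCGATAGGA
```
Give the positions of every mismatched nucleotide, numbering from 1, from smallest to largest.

Differences at position 15 (C→G).

15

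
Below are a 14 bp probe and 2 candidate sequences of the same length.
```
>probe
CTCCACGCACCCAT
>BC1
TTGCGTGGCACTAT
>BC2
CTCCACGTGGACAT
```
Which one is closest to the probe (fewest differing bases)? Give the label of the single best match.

BC2

Hamming distances to probe — BC1: 8; BC2: 4.
Smallest is BC2 with 4 mismatches.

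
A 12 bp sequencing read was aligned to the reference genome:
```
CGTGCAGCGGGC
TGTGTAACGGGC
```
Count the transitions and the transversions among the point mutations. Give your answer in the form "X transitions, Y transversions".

Transitions (purine↔purine or pyrimidine↔pyrimidine): 1 C→T, 5 C→T, 7 G→A.
Transversions (purine↔pyrimidine): none.

3 transitions, 0 transversions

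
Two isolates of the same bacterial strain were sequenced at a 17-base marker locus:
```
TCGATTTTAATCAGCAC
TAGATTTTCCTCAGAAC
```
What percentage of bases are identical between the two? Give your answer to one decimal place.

4 positions differ (2, 9, 10, 15), so 13 of 17 match: 13/17 = 76.47%.

76.5%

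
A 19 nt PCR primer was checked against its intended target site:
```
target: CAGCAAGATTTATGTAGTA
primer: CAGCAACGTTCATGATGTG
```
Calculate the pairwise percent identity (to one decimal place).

68.4%

6 positions differ (7, 8, 11, 15, 16, 19), so 13 of 19 match: 13/19 = 68.42%.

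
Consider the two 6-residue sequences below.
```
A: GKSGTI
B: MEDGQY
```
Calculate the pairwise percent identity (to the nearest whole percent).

5 positions differ (1, 2, 3, 5, 6), so 1 of 6 match: 1/6 = 16.67%.

17%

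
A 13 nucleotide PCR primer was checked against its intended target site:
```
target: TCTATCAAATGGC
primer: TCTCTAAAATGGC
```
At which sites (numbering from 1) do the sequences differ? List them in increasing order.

Scanning 1-based: 4: A/C; 6: C/A.

4, 6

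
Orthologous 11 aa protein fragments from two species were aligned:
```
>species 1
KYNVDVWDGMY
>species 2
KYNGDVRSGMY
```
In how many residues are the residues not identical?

3

Comparing position by position, 3 residues differ: 4 (V/G), 7 (W/R), 8 (D/S).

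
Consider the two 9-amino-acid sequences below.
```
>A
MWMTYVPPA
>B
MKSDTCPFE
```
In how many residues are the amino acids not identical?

Comparing position by position, 7 residues differ: 2 (W/K), 3 (M/S), 4 (T/D), 5 (Y/T), 6 (V/C), 8 (P/F), 9 (A/E).

7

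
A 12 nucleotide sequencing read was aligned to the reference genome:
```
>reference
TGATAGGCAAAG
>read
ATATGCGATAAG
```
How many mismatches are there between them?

Mismatches (1-based): position 1: T→A; position 2: G→T; position 5: A→G; position 6: G→C; position 8: C→A; position 9: A→T.

6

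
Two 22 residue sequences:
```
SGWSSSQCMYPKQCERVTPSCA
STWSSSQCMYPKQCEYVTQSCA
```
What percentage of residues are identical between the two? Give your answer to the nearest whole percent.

3 positions differ (2, 16, 19), so 19 of 22 match: 19/22 = 86.36%.

86%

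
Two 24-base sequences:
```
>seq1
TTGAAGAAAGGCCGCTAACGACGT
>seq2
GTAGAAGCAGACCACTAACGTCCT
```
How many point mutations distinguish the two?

The sequences differ at bases 1, 3, 4, 6, 7, 8, 11, 14, 21, 23 (1-based) — 10 in total.

10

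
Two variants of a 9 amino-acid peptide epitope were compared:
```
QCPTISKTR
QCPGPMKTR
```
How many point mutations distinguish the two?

3

Comparing position by position, 3 positions differ: 4 (T/G), 5 (I/P), 6 (S/M).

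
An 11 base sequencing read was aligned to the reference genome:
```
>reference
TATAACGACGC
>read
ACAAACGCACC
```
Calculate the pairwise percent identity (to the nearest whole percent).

45%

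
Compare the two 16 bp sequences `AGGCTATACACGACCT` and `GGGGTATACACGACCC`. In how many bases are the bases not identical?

3

The sequences differ at bases 1, 4, 16 (1-based) — 3 in total.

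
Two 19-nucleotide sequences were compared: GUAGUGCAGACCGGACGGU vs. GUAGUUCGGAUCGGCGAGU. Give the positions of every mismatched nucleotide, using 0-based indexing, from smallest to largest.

5, 7, 10, 14, 15, 16

Scanning 0-based: 5: G/U; 7: A/G; 10: C/U; 14: A/C; 15: C/G; 16: G/A.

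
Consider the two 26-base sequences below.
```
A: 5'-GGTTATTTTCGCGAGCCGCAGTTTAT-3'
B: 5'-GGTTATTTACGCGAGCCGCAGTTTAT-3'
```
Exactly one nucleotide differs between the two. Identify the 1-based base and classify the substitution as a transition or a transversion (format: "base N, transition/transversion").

base 9, transversion

Base 9 changes T→A. T is a pyrimidine and A is a purine, so this is a transversion.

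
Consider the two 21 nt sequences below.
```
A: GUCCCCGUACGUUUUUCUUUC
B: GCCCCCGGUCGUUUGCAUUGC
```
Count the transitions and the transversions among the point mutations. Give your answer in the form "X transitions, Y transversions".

Mismatches (1-based):
site 2: U→C (pyrimidine→pyrimidine, transition)
site 8: U→G (pyrimidine→purine, transversion)
site 9: A→U (purine→pyrimidine, transversion)
site 15: U→G (pyrimidine→purine, transversion)
site 16: U→C (pyrimidine→pyrimidine, transition)
site 17: C→A (pyrimidine→purine, transversion)
site 20: U→G (pyrimidine→purine, transversion)

2 transitions, 5 transversions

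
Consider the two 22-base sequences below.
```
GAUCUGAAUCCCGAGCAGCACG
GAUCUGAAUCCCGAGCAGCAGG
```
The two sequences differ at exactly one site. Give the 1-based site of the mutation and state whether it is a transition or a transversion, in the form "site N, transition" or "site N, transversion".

site 21, transversion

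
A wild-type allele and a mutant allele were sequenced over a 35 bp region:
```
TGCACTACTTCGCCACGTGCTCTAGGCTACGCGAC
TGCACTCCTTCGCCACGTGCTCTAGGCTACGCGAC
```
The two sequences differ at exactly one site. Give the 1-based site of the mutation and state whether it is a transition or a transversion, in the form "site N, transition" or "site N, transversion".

Site 7 changes A→C. A is a purine and C is a pyrimidine, so this is a transversion.

site 7, transversion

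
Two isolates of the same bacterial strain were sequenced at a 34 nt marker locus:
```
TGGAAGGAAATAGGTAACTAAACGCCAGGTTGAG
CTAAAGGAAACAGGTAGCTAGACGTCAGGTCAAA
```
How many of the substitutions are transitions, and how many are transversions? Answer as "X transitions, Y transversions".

Mismatches (1-based):
site 1: T→C (pyrimidine→pyrimidine, transition)
site 2: G→T (purine→pyrimidine, transversion)
site 3: G→A (purine→purine, transition)
site 11: T→C (pyrimidine→pyrimidine, transition)
site 17: A→G (purine→purine, transition)
site 21: A→G (purine→purine, transition)
site 25: C→T (pyrimidine→pyrimidine, transition)
site 31: T→C (pyrimidine→pyrimidine, transition)
site 32: G→A (purine→purine, transition)
site 34: G→A (purine→purine, transition)

9 transitions, 1 transversion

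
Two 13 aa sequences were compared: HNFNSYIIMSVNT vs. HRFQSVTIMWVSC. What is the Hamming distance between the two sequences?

Mismatches (1-based): position 2: N→R; position 4: N→Q; position 6: Y→V; position 7: I→T; position 10: S→W; position 12: N→S; position 13: T→C.

7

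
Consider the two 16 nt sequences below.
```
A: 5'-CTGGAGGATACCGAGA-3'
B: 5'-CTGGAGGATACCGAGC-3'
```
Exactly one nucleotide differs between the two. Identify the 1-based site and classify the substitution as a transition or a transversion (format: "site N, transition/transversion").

Site 16 changes A→C. A is a purine and C is a pyrimidine, so this is a transversion.

site 16, transversion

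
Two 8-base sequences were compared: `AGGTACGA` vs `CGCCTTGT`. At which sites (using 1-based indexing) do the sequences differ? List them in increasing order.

1, 3, 4, 5, 6, 8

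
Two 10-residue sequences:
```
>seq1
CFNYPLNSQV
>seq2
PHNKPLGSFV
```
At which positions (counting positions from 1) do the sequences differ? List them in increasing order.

1, 2, 4, 7, 9

Scanning 1-based: 1: C/P; 2: F/H; 4: Y/K; 7: N/G; 9: Q/F.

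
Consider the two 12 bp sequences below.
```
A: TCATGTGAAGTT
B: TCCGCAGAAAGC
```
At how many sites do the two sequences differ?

Comparing position by position, 7 sites differ: 3 (A/C), 4 (T/G), 5 (G/C), 6 (T/A), 10 (G/A), 11 (T/G), 12 (T/C).

7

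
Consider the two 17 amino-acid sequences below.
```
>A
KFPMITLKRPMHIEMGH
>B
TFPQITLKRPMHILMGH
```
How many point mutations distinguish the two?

Mismatches (1-based): position 1: K→T; position 4: M→Q; position 14: E→L.

3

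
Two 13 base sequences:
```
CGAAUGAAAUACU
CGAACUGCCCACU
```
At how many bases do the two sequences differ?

6

Mismatches (1-based): base 5: U→C; base 6: G→U; base 7: A→G; base 8: A→C; base 9: A→C; base 10: U→C.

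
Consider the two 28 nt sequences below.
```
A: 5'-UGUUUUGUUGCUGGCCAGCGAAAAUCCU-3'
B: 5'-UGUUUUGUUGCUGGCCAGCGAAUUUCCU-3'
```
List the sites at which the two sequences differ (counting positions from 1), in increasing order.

23, 24

Differences at site 23 (A→U), site 24 (A→U).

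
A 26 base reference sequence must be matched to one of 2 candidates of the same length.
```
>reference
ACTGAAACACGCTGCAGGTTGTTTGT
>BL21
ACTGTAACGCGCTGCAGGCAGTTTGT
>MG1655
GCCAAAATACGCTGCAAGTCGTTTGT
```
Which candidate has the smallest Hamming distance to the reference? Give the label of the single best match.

BL21 differs at 4 positions; MG1655 differs at 6 positions. The closest is BL21.

BL21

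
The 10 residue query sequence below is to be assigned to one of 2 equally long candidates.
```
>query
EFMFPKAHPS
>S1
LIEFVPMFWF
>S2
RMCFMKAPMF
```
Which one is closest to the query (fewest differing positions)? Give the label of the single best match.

S2

S1 differs at 9 positions; S2 differs at 7 positions. The closest is S2.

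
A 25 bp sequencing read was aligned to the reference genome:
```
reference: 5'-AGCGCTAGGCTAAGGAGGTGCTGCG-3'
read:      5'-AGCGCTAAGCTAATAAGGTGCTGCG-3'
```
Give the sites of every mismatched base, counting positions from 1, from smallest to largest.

8, 14, 15

Scanning 1-based: 8: G/A; 14: G/T; 15: G/A.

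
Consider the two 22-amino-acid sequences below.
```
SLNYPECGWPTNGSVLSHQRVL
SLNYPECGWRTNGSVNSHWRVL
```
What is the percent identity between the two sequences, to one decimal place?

3 positions differ (10, 16, 19), so 19 of 22 match: 19/22 = 86.36%.

86.4%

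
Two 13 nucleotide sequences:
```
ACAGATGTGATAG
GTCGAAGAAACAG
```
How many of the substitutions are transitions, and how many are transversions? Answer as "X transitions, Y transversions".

Transitions (purine↔purine or pyrimidine↔pyrimidine): 1 A→G, 2 C→T, 9 G→A, 11 T→C.
Transversions (purine↔pyrimidine): 3 A→C, 6 T→A, 8 T→A.

4 transitions, 3 transversions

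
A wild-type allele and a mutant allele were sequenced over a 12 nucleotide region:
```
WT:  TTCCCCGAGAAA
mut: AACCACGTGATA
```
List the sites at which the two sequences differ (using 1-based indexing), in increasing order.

Scanning 1-based: 1: T/A; 2: T/A; 5: C/A; 8: A/T; 11: A/T.

1, 2, 5, 8, 11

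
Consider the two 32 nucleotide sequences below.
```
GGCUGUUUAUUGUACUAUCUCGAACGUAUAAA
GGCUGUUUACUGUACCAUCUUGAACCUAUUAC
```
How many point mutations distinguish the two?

Mismatches (1-based): site 10: U→C; site 16: U→C; site 21: C→U; site 26: G→C; site 30: A→U; site 32: A→C.

6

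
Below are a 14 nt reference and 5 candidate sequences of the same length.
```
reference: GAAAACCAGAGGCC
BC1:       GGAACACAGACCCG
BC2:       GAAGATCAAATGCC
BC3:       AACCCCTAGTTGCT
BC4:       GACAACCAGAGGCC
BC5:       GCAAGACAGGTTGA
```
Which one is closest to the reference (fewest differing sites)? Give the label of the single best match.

BC4

BC1 differs at 6 sites; BC2 differs at 4 sites; BC3 differs at 8 sites; BC4 differs at 1 site; BC5 differs at 8 sites. The closest is BC4.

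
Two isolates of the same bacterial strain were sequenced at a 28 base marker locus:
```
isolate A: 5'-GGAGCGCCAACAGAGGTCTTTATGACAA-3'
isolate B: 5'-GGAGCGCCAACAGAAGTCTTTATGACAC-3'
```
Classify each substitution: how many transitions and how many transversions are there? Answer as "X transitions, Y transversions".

1 transition, 1 transversion

Mismatches (1-based):
position 15: G→A (purine→purine, transition)
position 28: A→C (purine→pyrimidine, transversion)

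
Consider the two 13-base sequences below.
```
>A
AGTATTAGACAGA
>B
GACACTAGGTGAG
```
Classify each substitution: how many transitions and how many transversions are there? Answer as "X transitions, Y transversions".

9 transitions, 0 transversions

Mismatches (1-based):
base 1: A→G (purine→purine, transition)
base 2: G→A (purine→purine, transition)
base 3: T→C (pyrimidine→pyrimidine, transition)
base 5: T→C (pyrimidine→pyrimidine, transition)
base 9: A→G (purine→purine, transition)
base 10: C→T (pyrimidine→pyrimidine, transition)
base 11: A→G (purine→purine, transition)
base 12: G→A (purine→purine, transition)
base 13: A→G (purine→purine, transition)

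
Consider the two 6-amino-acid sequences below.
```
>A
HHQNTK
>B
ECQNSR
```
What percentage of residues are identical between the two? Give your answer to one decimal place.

Mismatches at positions 1, 2, 5, 6 (1-based): 4 of 6.
Identical positions: 2/6 = 33.33% → 33.3%.

33.3%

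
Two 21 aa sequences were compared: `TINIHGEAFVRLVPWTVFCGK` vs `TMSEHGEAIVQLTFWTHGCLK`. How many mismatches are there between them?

10

Comparing position by position, 10 residues differ: 2 (I/M), 3 (N/S), 4 (I/E), 9 (F/I), 11 (R/Q), 13 (V/T), 14 (P/F), 17 (V/H), 18 (F/G), 20 (G/L).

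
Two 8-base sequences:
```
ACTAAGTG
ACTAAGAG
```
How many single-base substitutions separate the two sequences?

Mismatches (1-based): position 7: T→A.

1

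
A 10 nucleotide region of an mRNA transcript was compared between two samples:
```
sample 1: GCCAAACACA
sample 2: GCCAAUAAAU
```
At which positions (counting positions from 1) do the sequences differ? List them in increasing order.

Scanning 1-based: 6: A/U; 7: C/A; 9: C/A; 10: A/U.

6, 7, 9, 10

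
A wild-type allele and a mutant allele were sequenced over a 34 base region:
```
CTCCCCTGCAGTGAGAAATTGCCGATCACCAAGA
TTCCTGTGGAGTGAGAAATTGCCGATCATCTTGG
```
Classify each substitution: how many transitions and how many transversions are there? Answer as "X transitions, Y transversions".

Mismatches (1-based):
site 1: C→T (pyrimidine→pyrimidine, transition)
site 5: C→T (pyrimidine→pyrimidine, transition)
site 6: C→G (pyrimidine→purine, transversion)
site 9: C→G (pyrimidine→purine, transversion)
site 29: C→T (pyrimidine→pyrimidine, transition)
site 31: A→T (purine→pyrimidine, transversion)
site 32: A→T (purine→pyrimidine, transversion)
site 34: A→G (purine→purine, transition)

4 transitions, 4 transversions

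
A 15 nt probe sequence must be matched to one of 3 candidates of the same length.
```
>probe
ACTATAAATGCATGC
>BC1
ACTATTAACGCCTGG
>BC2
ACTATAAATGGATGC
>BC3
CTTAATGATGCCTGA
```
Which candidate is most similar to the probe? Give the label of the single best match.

BC1 differs at 4 positions; BC2 differs at 1 position; BC3 differs at 7 positions. The closest is BC2.

BC2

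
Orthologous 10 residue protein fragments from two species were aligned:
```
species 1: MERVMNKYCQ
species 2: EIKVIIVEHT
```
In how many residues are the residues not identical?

Comparing position by position, 9 residues differ: 1 (M/E), 2 (E/I), 3 (R/K), 5 (M/I), 6 (N/I), 7 (K/V), 8 (Y/E), 9 (C/H), 10 (Q/T).

9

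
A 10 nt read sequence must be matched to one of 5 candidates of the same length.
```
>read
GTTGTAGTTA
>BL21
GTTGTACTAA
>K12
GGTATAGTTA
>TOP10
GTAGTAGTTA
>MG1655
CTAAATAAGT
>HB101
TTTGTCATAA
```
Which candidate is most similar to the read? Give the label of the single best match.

BL21 differs at 2 positions; K12 differs at 2 positions; TOP10 differs at 1 position; MG1655 differs at 9 positions; HB101 differs at 4 positions. The closest is TOP10.

TOP10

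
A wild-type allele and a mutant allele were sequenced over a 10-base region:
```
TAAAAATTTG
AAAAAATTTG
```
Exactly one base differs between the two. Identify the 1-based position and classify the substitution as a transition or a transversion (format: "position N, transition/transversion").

position 1, transversion

Position 1 changes T→A. T is a pyrimidine and A is a purine, so this is a transversion.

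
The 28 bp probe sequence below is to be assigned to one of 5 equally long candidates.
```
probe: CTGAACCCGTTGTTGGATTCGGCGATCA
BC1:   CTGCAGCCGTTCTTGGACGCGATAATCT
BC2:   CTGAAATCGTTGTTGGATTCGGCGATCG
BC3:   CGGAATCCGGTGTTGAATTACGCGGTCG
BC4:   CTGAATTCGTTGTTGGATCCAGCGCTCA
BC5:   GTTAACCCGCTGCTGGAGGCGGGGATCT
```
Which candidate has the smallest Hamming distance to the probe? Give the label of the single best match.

BC2

BC1 differs at 9 bases; BC2 differs at 3 bases; BC3 differs at 8 bases; BC4 differs at 5 bases; BC5 differs at 8 bases. The closest is BC2.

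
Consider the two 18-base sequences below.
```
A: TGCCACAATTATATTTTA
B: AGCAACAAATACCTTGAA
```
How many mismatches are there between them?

Comparing position by position, 7 bases differ: 1 (T/A), 4 (C/A), 9 (T/A), 12 (T/C), 13 (A/C), 16 (T/G), 17 (T/A).

7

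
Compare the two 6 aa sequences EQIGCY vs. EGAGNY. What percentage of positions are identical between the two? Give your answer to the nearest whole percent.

50%

3 positions differ (2, 3, 5), so 3 of 6 match: 3/6 = 50%.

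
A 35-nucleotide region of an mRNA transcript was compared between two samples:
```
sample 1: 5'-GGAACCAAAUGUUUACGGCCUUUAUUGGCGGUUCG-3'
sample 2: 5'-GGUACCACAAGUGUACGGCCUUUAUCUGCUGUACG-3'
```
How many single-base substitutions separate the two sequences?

Comparing position by position, 8 positions differ: 3 (A/U), 8 (A/C), 10 (U/A), 13 (U/G), 26 (U/C), 27 (G/U), 30 (G/U), 33 (U/A).

8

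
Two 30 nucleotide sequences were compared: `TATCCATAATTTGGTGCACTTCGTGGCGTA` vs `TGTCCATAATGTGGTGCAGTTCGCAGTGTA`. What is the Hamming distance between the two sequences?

6

Mismatches (1-based): position 2: A→G; position 11: T→G; position 19: C→G; position 24: T→C; position 25: G→A; position 27: C→T.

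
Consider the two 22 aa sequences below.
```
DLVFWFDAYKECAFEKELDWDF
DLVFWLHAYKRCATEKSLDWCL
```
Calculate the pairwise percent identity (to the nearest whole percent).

Mismatches at positions 6, 7, 11, 14, 17, 21, 22 (1-based): 7 of 22.
Identical positions: 15/22 = 68.18% → 68%.

68%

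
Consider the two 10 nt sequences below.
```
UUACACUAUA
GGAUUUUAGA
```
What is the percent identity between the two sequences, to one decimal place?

40.0%

Mismatches at positions 1, 2, 4, 5, 6, 9 (1-based): 6 of 10.
Identical positions: 4/10 = 40% → 40.0%.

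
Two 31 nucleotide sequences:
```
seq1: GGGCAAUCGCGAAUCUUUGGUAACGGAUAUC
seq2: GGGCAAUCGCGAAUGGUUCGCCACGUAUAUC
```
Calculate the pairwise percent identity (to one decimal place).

80.6%

6 positions differ (15, 16, 19, 21, 22, 26), so 25 of 31 match: 25/31 = 80.65%.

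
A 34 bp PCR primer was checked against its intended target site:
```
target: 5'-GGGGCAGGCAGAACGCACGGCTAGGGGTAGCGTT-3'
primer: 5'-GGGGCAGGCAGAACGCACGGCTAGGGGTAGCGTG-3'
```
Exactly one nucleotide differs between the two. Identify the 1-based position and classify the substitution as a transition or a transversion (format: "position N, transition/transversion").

The sequences differ only at position 34: T→G (pyrimidine→purine), a transversion.

position 34, transversion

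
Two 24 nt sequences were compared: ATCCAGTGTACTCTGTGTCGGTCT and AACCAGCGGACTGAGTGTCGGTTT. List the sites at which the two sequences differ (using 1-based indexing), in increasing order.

2, 7, 9, 13, 14, 23

Scanning 1-based: 2: T/A; 7: T/C; 9: T/G; 13: C/G; 14: T/A; 23: C/T.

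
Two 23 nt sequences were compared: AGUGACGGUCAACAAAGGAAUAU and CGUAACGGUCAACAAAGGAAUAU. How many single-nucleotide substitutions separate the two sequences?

The sequences differ at positions 1, 4 (1-based) — 2 in total.

2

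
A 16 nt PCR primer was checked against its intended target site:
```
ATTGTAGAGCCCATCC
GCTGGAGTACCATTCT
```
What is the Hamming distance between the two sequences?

8

The sequences differ at bases 1, 2, 5, 8, 9, 12, 13, 16 (1-based) — 8 in total.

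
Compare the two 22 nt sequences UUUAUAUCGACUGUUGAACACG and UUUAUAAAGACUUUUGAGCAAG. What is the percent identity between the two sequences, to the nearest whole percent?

77%

Mismatches at positions 7, 8, 13, 18, 21 (1-based): 5 of 22.
Identical positions: 17/22 = 77.27% → 77%.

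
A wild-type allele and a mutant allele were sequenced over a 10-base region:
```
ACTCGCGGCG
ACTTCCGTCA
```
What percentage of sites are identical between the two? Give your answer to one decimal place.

4 positions differ (4, 5, 8, 10), so 6 of 10 match: 6/10 = 60%.

60.0%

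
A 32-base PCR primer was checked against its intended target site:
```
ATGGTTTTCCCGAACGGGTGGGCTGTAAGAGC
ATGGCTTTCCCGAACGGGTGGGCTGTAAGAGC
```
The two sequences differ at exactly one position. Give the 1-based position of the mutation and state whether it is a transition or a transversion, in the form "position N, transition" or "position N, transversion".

position 5, transition

The sequences differ only at position 5: T→C (pyrimidine→pyrimidine), a transition.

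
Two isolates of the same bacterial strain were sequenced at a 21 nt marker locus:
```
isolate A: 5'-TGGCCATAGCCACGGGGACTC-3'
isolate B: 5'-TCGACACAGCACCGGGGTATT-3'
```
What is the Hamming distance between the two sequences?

Comparing position by position, 8 sites differ: 2 (G/C), 4 (C/A), 7 (T/C), 11 (C/A), 12 (A/C), 18 (A/T), 19 (C/A), 21 (C/T).

8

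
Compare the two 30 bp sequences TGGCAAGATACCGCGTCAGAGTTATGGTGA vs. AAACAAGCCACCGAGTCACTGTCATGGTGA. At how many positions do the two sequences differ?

9

Comparing position by position, 9 positions differ: 1 (T/A), 2 (G/A), 3 (G/A), 8 (A/C), 9 (T/C), 14 (C/A), 19 (G/C), 20 (A/T), 23 (T/C).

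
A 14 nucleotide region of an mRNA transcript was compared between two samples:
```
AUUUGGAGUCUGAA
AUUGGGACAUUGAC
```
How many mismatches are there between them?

5

Mismatches (1-based): position 4: U→G; position 8: G→C; position 9: U→A; position 10: C→U; position 14: A→C.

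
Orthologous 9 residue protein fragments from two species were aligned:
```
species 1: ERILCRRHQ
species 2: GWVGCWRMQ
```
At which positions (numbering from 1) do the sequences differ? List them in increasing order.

Scanning 1-based: 1: E/G; 2: R/W; 3: I/V; 4: L/G; 6: R/W; 8: H/M.

1, 2, 3, 4, 6, 8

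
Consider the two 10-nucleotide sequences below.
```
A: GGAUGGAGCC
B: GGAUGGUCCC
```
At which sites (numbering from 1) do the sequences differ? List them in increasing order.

Scanning 1-based: 7: A/U; 8: G/C.

7, 8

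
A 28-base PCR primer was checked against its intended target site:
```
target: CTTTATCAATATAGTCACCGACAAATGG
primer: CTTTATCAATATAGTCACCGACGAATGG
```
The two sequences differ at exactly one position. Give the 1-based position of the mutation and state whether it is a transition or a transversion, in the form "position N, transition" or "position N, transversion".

The sequences differ only at position 23: A→G (purine→purine), a transition.

position 23, transition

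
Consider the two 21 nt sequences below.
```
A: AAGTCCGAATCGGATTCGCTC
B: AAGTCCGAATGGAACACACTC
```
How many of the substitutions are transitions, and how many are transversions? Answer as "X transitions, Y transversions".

3 transitions, 2 transversions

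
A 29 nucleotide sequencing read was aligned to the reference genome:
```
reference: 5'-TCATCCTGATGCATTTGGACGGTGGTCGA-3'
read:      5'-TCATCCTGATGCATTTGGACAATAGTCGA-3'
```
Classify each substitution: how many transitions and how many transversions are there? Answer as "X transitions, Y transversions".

Mismatches (1-based):
position 21: G→A (purine→purine, transition)
position 22: G→A (purine→purine, transition)
position 24: G→A (purine→purine, transition)

3 transitions, 0 transversions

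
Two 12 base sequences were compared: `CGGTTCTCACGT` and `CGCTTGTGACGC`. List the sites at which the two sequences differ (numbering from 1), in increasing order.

3, 6, 8, 12

Scanning 1-based: 3: G/C; 6: C/G; 8: C/G; 12: T/C.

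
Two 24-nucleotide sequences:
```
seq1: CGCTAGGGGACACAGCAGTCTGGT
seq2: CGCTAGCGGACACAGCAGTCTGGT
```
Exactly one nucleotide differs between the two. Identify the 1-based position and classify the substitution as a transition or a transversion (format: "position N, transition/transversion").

Position 7 changes G→C. G is a purine and C is a pyrimidine, so this is a transversion.

position 7, transversion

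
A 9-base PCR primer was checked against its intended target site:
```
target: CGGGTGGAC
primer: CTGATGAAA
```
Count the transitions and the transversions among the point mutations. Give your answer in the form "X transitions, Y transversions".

2 transitions, 2 transversions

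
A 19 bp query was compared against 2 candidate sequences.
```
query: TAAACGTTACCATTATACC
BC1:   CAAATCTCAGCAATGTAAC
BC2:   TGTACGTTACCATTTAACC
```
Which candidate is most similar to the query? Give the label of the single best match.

BC2

BC1 differs at 8 bases; BC2 differs at 4 bases. The closest is BC2.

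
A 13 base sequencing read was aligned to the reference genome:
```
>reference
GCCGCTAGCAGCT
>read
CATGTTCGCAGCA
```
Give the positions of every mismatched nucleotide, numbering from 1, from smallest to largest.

1, 2, 3, 5, 7, 13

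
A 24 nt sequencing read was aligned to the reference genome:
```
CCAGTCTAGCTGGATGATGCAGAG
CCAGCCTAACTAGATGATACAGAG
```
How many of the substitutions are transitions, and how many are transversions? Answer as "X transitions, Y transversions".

Transitions (purine↔purine or pyrimidine↔pyrimidine): 5 T→C, 9 G→A, 12 G→A, 19 G→A.
Transversions (purine↔pyrimidine): none.

4 transitions, 0 transversions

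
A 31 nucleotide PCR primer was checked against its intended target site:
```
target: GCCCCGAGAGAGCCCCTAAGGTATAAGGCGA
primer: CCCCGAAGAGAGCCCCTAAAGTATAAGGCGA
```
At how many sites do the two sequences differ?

4

Mismatches (1-based): site 1: G→C; site 5: C→G; site 6: G→A; site 20: G→A.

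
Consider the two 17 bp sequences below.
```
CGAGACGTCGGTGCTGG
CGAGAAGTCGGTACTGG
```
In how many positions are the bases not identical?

2

Mismatches (1-based): position 6: C→A; position 13: G→A.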